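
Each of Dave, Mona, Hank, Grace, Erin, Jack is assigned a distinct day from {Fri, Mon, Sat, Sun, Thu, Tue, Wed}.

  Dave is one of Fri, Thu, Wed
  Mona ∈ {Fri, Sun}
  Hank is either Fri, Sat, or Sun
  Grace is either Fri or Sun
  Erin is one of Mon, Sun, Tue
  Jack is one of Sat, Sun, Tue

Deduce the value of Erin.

Mon

Mona and Grace between them cover only {Fri, Sun} — a naked pair. Remove those values from Dave, Hank, Erin, Jack.
Hank must be Sat (only option left). Strike Sat from Jack.
Jack's domain is down to {Tue}, so Jack = Tue. Eliminate Tue elsewhere: Erin.
So Erin = Mon.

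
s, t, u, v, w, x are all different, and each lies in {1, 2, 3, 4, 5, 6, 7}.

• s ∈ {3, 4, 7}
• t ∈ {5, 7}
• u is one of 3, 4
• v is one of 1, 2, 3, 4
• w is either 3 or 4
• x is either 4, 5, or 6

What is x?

6

u and w between them cover only {3, 4} — a naked pair. Remove those values from s, v, x.
s's domain is down to {7}, so s = 7. Remove 7 from t.
t must be 5 (only option left). Eliminate 5 elsewhere: x.
So x = 6.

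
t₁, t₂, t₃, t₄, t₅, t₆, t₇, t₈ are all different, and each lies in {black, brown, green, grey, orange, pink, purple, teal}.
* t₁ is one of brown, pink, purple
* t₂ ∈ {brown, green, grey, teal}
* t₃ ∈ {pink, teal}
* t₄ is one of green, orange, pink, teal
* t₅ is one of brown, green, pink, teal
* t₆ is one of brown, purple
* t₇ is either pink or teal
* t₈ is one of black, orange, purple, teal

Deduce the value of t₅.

green

The 8 variables together cover exactly {black, brown, green, grey, orange, pink, purple, teal} — 8 values for 8 variables — and black appears only in t₈'s list, so t₈ = black.
The 7 still-open variables draw from only 7 values {brown, green, grey, orange, pink, purple, teal}, so each is used; only t₂ can be grey, hence t₂ = grey.
The 6 still-open variables draw from only 6 values {brown, green, orange, pink, purple, teal}, so each is used; only t₄ can be orange, hence t₄ = orange.
The 5 still-open variables draw from only 5 values {brown, green, pink, purple, teal}, so each is used; only t₅ can be green, hence t₅ = green.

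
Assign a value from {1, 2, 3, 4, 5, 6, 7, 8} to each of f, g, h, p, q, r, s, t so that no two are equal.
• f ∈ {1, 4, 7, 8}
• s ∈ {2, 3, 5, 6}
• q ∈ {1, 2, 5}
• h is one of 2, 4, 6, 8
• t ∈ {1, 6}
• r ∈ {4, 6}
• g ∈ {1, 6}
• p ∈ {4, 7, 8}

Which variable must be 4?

r

The 8 variables together cover exactly {1, 2, 3, 4, 5, 6, 7, 8} — 8 values for 8 variables — and 3 appears only in s's list, so s = 3.
Among the 7 still-open variables, 5 fits only q (and all 7 values in {1, 2, 4, 5, 6, 7, 8} must be used), so q = 5.
The 6 still-open variables together cover exactly {1, 2, 4, 6, 7, 8} — 6 values for 6 variables — and 2 appears only in h's list, so h = 2.
The 2 variables g and t are confined to {1, 6}, which locks those values in; drop them from f, r.
So 4 goes to r.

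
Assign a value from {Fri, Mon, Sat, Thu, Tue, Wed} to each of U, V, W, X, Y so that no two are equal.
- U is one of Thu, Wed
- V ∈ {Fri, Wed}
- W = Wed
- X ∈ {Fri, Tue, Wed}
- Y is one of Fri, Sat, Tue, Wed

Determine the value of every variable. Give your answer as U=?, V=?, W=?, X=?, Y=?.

U=Thu, V=Fri, W=Wed, X=Tue, Y=Sat

W's domain is down to {Wed}, so W = Wed. So U, V, X, Y can't be Wed.
That leaves U = Thu.
V's domain is down to {Fri}, so V = Fri. So X, Y can't be Fri.
X must be Tue (only option left). Eliminate Tue elsewhere: Y.
Y's domain is down to {Sat}, so Y = Sat.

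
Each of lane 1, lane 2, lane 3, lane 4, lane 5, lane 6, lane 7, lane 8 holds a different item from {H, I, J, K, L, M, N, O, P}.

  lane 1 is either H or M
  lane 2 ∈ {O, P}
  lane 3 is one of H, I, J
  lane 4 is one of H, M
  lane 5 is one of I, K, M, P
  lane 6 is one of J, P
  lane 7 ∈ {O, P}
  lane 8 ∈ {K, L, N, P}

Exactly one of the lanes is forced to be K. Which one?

lane 1 and lane 4 share exactly the 2 values {H, M}; by pigeonhole those values go to them, so strike H, M from lane 3, lane 5.
lane 2 and lane 7 between them cover only {O, P} — a naked pair. Remove those values from lane 5, lane 6, lane 8.
lane 6 has just one choice, so lane 6 = J. Eliminate J elsewhere: lane 3.
lane 3's domain is down to {I}, so lane 3 = I. So lane 5 can't be I.
So K goes to lane 5.

lane 5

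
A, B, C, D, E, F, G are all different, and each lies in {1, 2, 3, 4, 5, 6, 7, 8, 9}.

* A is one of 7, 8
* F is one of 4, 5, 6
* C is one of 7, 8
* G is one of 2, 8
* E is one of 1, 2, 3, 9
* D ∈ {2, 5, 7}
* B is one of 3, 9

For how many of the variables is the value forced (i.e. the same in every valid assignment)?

2

A and C between them cover only {7, 8} — a naked pair. Remove those values from D, G.
That leaves G = 2. Remove 2 from D, E.
That leaves D = 5. So F can't be 5.
Determined: D=5, G=2. The other variables each still have more than one consistent value. That makes 2.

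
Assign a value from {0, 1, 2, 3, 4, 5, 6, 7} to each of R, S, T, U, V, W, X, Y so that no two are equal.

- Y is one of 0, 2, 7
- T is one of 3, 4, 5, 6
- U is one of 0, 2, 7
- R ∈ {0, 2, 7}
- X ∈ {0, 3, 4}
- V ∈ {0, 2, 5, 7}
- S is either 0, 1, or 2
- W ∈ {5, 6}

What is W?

The 8 variables draw from only 8 values {0, 1, 2, 3, 4, 5, 6, 7}, so each is used; only S can be 1, hence S = 1.
The 3 variables R, U, Y are confined to {0, 2, 7}, which locks those values in; drop them from V, X.
V has just one choice, so V = 5. Strike 5 from T, W.
So W = 6.

6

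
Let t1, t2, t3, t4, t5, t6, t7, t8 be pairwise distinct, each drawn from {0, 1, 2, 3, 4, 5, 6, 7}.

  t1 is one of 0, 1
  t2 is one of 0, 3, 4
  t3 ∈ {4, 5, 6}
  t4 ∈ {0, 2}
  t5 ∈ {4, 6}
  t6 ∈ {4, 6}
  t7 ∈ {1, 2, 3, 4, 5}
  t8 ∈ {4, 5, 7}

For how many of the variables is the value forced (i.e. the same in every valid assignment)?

Among the 8 variables, 7 fits only t8 (and all 8 values in {0, 1, 2, 3, 4, 5, 6, 7} must be used), so t8 = 7.
The 2 variables t5 and t6 are confined to {4, 6}, which locks those values in; drop them from t2, t3, t7.
t3 has just one choice, so t3 = 5. Eliminate 5 elsewhere: t7.
Determined: t3=5, t8=7. The other variables each still have more than one consistent value. That makes 2.

2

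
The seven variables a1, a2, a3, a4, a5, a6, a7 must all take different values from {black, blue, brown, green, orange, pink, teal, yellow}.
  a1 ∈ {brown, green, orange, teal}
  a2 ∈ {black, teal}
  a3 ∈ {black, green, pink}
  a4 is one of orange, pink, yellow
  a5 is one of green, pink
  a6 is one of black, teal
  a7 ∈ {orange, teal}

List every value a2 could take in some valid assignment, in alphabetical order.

The 7 variables draw from only 7 values {black, brown, green, orange, pink, teal, yellow}, so each is used; only a1 can be brown, hence a1 = brown.
The 6 still-open variables together cover exactly {black, green, orange, pink, teal, yellow} — 6 values for 6 variables — and yellow appears only in a4's list, so a4 = yellow.
Among the 5 still-open variables, orange fits only a7 (and all 5 values in {black, green, orange, pink, teal} must be used), so a7 = orange.
a2 and a6 share exactly the 2 values {black, teal}; by pigeonhole those values go to them, so strike black, teal from a3.
No further eliminations apply; a2 can still be any of black, teal.

black, teal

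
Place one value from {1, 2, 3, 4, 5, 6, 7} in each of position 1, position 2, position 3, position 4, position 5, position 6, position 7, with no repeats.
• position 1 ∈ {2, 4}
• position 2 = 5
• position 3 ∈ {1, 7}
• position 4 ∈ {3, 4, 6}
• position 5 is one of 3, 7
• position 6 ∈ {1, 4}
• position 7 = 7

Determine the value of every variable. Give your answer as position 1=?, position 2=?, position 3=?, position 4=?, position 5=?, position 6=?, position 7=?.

position 1=2, position 2=5, position 3=1, position 4=6, position 5=3, position 6=4, position 7=7

position 2 must be 5 (only option left).
position 7 has just one choice, so position 7 = 7. Eliminate 7 elsewhere: position 3, position 5.
position 3 must be 1 (only option left). So position 6 can't be 1.
position 5 must be 3 (only option left). Eliminate 3 elsewhere: position 4.
That leaves position 6 = 4. So position 1, position 4 can't be 4.
That leaves position 1 = 2.
position 4's domain is down to {6}, so position 4 = 6.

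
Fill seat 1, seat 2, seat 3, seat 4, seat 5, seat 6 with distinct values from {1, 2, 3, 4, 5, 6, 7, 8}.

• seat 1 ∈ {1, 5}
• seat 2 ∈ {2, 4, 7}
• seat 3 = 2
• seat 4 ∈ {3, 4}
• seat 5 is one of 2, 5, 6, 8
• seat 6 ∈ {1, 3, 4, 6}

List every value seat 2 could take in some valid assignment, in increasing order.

4, 7

seat 3's domain is down to {2}, so seat 3 = 2. Strike 2 from seat 2, seat 5.
No further eliminations apply; seat 2 can still be any of 4, 7.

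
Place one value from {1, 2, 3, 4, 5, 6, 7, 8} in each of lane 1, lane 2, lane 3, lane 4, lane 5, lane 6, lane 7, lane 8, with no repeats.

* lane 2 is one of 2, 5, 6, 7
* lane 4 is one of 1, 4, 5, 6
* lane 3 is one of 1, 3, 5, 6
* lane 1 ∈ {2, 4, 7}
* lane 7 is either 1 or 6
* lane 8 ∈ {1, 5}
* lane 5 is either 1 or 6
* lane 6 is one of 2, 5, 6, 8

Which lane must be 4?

The 8 variables draw from only 8 values {1, 2, 3, 4, 5, 6, 7, 8}, so each is used; only lane 3 can be 3, hence lane 3 = 3.
Among the 7 still-open variables, 8 fits only lane 6 (and all 7 values in {1, 2, 4, 5, 6, 7, 8} must be used), so lane 6 = 8.
lane 5 and lane 7 share exactly the 2 values {1, 6}; by pigeonhole those values go to them, so strike 1, 6 from lane 2, lane 4, lane 8.
lane 8 must be 5 (only option left). Remove 5 from lane 2, lane 4.
So 4 goes to lane 4.

lane 4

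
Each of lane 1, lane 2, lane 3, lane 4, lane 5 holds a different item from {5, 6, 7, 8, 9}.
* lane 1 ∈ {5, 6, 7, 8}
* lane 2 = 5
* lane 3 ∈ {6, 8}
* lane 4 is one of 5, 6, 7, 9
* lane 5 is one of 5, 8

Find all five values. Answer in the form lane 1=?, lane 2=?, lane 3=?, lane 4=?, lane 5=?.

lane 1=7, lane 2=5, lane 3=6, lane 4=9, lane 5=8

lane 2 has just one choice, so lane 2 = 5. So lane 1, lane 4, lane 5 can't be 5.
lane 5 has just one choice, so lane 5 = 8. Strike 8 from lane 1, lane 3.
lane 3's domain is down to {6}, so lane 3 = 6. Strike 6 from lane 1, lane 4.
lane 1's domain is down to {7}, so lane 1 = 7. Eliminate 7 elsewhere: lane 4.
lane 4 must be 9 (only option left).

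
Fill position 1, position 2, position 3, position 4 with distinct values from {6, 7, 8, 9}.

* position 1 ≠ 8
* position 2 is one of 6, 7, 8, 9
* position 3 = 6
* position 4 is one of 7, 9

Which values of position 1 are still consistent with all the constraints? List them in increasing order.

7, 9

position 3's domain is down to {6}, so position 3 = 6. Strike 6 from position 1, position 2.
The 3 still-open variables draw from only 3 values {7, 8, 9}, so each is used; only position 2 can be 8, hence position 2 = 8.
No further eliminations apply; position 1 can still be any of 7, 9.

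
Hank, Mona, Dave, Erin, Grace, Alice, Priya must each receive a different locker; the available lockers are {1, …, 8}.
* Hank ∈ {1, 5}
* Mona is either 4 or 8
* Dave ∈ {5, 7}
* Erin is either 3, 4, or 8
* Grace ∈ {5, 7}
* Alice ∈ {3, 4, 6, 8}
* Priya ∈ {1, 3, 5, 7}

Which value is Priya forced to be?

3

Among the 7 variables, 6 fits only Alice (and all 7 values in {1, 3, 4, 5, 6, 7, 8} must be used), so Alice = 6.
Dave and Grace share exactly the 2 values {5, 7}; by pigeonhole those values go to them, so strike 5, 7 from Hank, Priya.
Hank has just one choice, so Hank = 1. Eliminate 1 elsewhere: Priya.
So Priya = 3.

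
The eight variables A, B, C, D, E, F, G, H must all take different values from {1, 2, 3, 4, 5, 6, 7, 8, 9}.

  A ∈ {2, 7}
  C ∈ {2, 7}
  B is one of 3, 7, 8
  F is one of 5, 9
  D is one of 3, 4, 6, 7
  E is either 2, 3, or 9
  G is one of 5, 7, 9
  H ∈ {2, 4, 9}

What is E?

3

Among the 8 variables, 6 fits only D (and all 8 values in {2, 3, 4, 5, 6, 7, 8, 9} must be used), so D = 6.
Among the 7 still-open variables, 4 fits only H (and all 7 values in {2, 3, 4, 5, 7, 8, 9} must be used), so H = 4.
The 6 still-open variables together cover exactly {2, 3, 5, 7, 8, 9} — 6 values for 6 variables — and 8 appears only in B's list, so B = 8.
Among the 5 still-open variables, 3 fits only E (and all 5 values in {2, 3, 5, 7, 9} must be used), so E = 3.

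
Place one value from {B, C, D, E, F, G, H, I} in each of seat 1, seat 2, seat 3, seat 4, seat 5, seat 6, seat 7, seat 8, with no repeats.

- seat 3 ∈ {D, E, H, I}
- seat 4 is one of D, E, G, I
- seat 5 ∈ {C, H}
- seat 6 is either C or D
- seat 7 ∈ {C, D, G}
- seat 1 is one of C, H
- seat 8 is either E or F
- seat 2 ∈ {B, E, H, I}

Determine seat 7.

The 8 variables together cover exactly {B, C, D, E, F, G, H, I} — 8 values for 8 variables — and B appears only in seat 2's list, so seat 2 = B.
The 7 still-open variables together cover exactly {C, D, E, F, G, H, I} — 7 values for 7 variables — and F appears only in seat 8's list, so seat 8 = F.
The 2 variables seat 1 and seat 5 are confined to {C, H}, which locks those values in; drop them from seat 3, seat 6, seat 7.
seat 6 has just one choice, so seat 6 = D. Eliminate D elsewhere: seat 3, seat 4, seat 7.
So seat 7 = G.

G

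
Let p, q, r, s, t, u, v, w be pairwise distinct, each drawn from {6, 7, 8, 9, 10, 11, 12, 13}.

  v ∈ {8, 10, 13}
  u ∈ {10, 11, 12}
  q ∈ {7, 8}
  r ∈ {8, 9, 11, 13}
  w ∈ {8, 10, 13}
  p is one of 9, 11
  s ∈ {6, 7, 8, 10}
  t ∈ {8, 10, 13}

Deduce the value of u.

12

The 8 variables draw from only 8 values {6, 7, 8, 9, 10, 11, 12, 13}, so each is used; only s can be 6, hence s = 6.
The 7 still-open variables draw from only 7 values {7, 8, 9, 10, 11, 12, 13}, so each is used; only q can be 7, hence q = 7.
The 6 still-open variables together cover exactly {8, 9, 10, 11, 12, 13} — 6 values for 6 variables — and 12 appears only in u's list, so u = 12.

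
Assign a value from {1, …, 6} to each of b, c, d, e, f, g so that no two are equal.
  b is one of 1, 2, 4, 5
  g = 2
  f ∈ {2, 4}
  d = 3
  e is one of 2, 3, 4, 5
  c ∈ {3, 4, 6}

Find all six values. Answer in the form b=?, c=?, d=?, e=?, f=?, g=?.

d's domain is down to {3}, so d = 3. Eliminate 3 elsewhere: c, e.
g has just one choice, so g = 2. Eliminate 2 elsewhere: b, e, f.
f must be 4 (only option left). So b, c, e can't be 4.
c has just one choice, so c = 6.
e has just one choice, so e = 5. Remove 5 from b.
b must be 1 (only option left).

b=1, c=6, d=3, e=5, f=4, g=2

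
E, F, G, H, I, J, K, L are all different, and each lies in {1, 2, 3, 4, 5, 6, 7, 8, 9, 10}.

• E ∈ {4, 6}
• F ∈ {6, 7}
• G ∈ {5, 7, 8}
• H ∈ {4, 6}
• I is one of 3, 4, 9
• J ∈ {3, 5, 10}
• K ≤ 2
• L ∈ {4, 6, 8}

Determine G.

E and H between them cover only {4, 6} — a naked pair. Remove those values from F, I, L.
That leaves F = 7. Remove 7 from G.
That leaves L = 8. Strike 8 from G.
So G = 5.

5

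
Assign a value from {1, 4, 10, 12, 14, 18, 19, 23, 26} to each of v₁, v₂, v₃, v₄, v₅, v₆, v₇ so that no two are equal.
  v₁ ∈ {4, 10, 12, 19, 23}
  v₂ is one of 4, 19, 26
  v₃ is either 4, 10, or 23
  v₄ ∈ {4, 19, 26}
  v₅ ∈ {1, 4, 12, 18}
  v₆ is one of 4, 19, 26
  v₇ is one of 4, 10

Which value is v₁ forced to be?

12

v₂, v₄, v₆ between them cover only {4, 19, 26} — a naked triple. Remove those values from v₁, v₃, v₅, v₇.
v₇ has just one choice, so v₇ = 10. So v₁, v₃ can't be 10.
That leaves v₃ = 23. So v₁ can't be 23.
So v₁ = 12.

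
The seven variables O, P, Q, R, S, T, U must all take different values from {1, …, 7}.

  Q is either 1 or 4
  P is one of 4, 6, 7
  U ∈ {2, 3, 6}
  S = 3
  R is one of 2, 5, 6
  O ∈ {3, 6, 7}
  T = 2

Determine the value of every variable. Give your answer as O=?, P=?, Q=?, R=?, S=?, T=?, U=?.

S must be 3 (only option left). So O, U can't be 3.
T must be 2 (only option left). Eliminate 2 elsewhere: R, U.
U's domain is down to {6}, so U = 6. Eliminate 6 elsewhere: O, P, R.
O must be 7 (only option left). Strike 7 from P.
That leaves P = 4. So Q can't be 4.
That leaves Q = 1.
R has just one choice, so R = 5.

O=7, P=4, Q=1, R=5, S=3, T=2, U=6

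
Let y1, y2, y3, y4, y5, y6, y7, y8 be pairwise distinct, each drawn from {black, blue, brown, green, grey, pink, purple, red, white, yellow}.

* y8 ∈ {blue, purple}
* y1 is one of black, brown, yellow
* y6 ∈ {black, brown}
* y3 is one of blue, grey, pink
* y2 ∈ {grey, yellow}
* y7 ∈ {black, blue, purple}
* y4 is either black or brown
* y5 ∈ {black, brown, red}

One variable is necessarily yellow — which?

The 8 variables together cover exactly {black, blue, brown, grey, pink, purple, red, yellow} — 8 values for 8 variables — and pink appears only in y3's list, so y3 = pink.
The 7 still-open variables together cover exactly {black, blue, brown, grey, purple, red, yellow} — 7 values for 7 variables — and grey appears only in y2's list, so y2 = grey.
The 6 still-open variables together cover exactly {black, blue, brown, purple, red, yellow} — 6 values for 6 variables — and red appears only in y5's list, so y5 = red.
The 5 still-open variables draw from only 5 values {black, blue, brown, purple, yellow}, so each is used; only y1 can be yellow, hence y1 = yellow.

y1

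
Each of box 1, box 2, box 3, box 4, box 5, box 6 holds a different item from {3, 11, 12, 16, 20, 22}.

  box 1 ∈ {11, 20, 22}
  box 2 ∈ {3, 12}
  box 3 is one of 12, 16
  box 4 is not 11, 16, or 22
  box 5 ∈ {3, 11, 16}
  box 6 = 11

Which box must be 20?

box 6 has just one choice, so box 6 = 11. Eliminate 11 elsewhere: box 1, box 5.
Among the 5 still-open variables, 22 fits only box 1 (and all 5 values in {3, 12, 16, 20, 22} must be used), so box 1 = 22.
Among the 4 still-open variables, 20 fits only box 4 (and all 4 values in {3, 12, 16, 20} must be used), so box 4 = 20.

box 4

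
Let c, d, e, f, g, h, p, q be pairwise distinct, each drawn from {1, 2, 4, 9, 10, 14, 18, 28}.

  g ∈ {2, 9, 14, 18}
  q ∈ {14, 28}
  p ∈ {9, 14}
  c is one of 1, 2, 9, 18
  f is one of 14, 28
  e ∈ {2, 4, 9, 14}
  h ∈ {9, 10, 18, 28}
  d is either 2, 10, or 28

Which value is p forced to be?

Among the 8 variables, 1 fits only c (and all 8 values in {1, 2, 4, 9, 10, 14, 18, 28} must be used), so c = 1.
Among the 7 still-open variables, 4 fits only e (and all 7 values in {2, 4, 9, 10, 14, 18, 28} must be used), so e = 4.
f and q share exactly the 2 values {14, 28}; by pigeonhole those values go to them, so strike 14, 28 from d, g, h, p.
So p = 9.

9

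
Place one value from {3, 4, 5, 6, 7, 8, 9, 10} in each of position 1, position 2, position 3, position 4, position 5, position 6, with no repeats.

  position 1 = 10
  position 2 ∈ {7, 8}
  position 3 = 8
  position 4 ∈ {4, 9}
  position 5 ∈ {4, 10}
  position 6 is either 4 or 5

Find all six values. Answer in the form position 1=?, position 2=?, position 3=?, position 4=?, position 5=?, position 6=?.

position 1=10, position 2=7, position 3=8, position 4=9, position 5=4, position 6=5

position 1's domain is down to {10}, so position 1 = 10. Strike 10 from position 5.
That leaves position 3 = 8. Eliminate 8 elsewhere: position 2.
position 5 must be 4 (only option left). Remove 4 from position 4, position 6.
That leaves position 6 = 5.
position 2's domain is down to {7}, so position 2 = 7.
That leaves position 4 = 9.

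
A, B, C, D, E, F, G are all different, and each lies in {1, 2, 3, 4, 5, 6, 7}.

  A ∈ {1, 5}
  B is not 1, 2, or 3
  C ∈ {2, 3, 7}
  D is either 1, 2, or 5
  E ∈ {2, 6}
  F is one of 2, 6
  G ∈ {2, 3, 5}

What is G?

The 7 variables draw from only 7 values {1, 2, 3, 4, 5, 6, 7}, so each is used; only B can be 4, hence B = 4.
The 6 still-open variables together cover exactly {1, 2, 3, 5, 6, 7} — 6 values for 6 variables — and 7 appears only in C's list, so C = 7.
The 5 still-open variables draw from only 5 values {1, 2, 3, 5, 6}, so each is used; only G can be 3, hence G = 3.

3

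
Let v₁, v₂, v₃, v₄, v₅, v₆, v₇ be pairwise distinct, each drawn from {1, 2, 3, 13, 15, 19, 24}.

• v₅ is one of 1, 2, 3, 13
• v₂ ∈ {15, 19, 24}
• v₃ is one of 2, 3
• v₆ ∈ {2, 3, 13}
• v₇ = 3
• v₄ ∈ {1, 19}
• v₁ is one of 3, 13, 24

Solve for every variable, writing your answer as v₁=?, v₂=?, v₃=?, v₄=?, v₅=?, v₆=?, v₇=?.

v₇ has just one choice, so v₇ = 3. So v₁, v₃, v₅, v₆ can't be 3.
v₃'s domain is down to {2}, so v₃ = 2. Remove 2 from v₅, v₆.
v₆ has just one choice, so v₆ = 13. So v₁, v₅ can't be 13.
v₁'s domain is down to {24}, so v₁ = 24. Eliminate 24 elsewhere: v₂.
v₅ must be 1 (only option left). Remove 1 from v₄.
v₄'s domain is down to {19}, so v₄ = 19. So v₂ can't be 19.
That leaves v₂ = 15.

v₁=24, v₂=15, v₃=2, v₄=19, v₅=1, v₆=13, v₇=3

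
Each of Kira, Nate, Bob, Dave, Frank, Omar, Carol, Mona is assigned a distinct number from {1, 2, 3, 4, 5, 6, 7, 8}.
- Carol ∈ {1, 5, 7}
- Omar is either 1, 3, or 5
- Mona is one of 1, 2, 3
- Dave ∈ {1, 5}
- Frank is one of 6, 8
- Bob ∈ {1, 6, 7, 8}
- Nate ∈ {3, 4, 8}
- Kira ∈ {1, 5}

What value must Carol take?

The 8 variables together cover exactly {1, 2, 3, 4, 5, 6, 7, 8} — 8 values for 8 variables — and 2 appears only in Mona's list, so Mona = 2.
The 7 still-open variables together cover exactly {1, 3, 4, 5, 6, 7, 8} — 7 values for 7 variables — and 4 appears only in Nate's list, so Nate = 4.
The 6 still-open variables draw from only 6 values {1, 3, 5, 6, 7, 8}, so each is used; only Omar can be 3, hence Omar = 3.
Kira and Dave between them cover only {1, 5} — a naked pair. Remove those values from Bob, Carol.
So Carol = 7.

7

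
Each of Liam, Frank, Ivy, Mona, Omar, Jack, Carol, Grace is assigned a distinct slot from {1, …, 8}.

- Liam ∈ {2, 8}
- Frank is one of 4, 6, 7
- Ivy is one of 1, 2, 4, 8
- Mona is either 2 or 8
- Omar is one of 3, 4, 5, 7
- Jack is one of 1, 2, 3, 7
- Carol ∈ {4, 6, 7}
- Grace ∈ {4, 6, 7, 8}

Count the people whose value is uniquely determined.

Among the 8 variables, 5 fits only Omar (and all 8 values in {1, 2, 3, 4, 5, 6, 7, 8} must be used), so Omar = 5.
Among the 7 still-open variables, 3 fits only Jack (and all 7 values in {1, 2, 3, 4, 6, 7, 8} must be used), so Jack = 3.
The 6 still-open variables together cover exactly {1, 2, 4, 6, 7, 8} — 6 values for 6 variables — and 1 appears only in Ivy's list, so Ivy = 1.
Liam and Mona between them cover only {2, 8} — a naked pair. Remove those values from Grace.
Determined: Ivy=1, Omar=5, Jack=3. The other people each still have more than one consistent value. That makes 3.

3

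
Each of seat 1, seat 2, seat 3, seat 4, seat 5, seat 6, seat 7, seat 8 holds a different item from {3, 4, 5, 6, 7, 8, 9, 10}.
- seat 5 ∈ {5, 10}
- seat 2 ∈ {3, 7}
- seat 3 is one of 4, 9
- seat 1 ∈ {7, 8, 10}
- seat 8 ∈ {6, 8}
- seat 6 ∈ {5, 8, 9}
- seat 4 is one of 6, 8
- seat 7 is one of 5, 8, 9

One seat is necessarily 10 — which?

Among the 8 variables, 3 fits only seat 2 (and all 8 values in {3, 4, 5, 6, 7, 8, 9, 10} must be used), so seat 2 = 3.
The 7 still-open variables draw from only 7 values {4, 5, 6, 7, 8, 9, 10}, so each is used; only seat 3 can be 4, hence seat 3 = 4.
The 6 still-open variables together cover exactly {5, 6, 7, 8, 9, 10} — 6 values for 6 variables — and 7 appears only in seat 1's list, so seat 1 = 7.
The 5 still-open variables together cover exactly {5, 6, 8, 9, 10} — 5 values for 5 variables — and 10 appears only in seat 5's list, so seat 5 = 10.

seat 5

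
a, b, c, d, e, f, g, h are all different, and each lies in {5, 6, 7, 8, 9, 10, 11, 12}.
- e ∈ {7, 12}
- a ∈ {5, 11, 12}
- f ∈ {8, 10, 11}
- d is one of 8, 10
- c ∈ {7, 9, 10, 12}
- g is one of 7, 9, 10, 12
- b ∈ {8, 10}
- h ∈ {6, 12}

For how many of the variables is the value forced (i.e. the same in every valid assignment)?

3

Among the 8 variables, 5 fits only a (and all 8 values in {5, 6, 7, 8, 9, 10, 11, 12} must be used), so a = 5.
The 7 still-open variables draw from only 7 values {6, 7, 8, 9, 10, 11, 12}, so each is used; only h can be 6, hence h = 6.
The 6 still-open variables together cover exactly {7, 8, 9, 10, 11, 12} — 6 values for 6 variables — and 11 appears only in f's list, so f = 11.
The 2 variables b and d are confined to {8, 10}, which locks those values in; drop them from c, g.
Determined: a=5, f=11, h=6. The other variables each still have more than one consistent value. That makes 3.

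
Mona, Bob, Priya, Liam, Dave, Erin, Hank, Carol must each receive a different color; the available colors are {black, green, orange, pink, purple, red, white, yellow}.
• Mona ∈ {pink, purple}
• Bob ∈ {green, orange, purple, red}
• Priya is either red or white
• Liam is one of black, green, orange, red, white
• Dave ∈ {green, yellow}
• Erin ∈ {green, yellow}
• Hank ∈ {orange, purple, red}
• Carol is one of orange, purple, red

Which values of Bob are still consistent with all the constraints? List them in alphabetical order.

orange, purple, red

Among the 8 variables, black fits only Liam (and all 8 values in {black, green, orange, pink, purple, red, white, yellow} must be used), so Liam = black.
The 7 still-open variables draw from only 7 values {green, orange, pink, purple, red, white, yellow}, so each is used; only Mona can be pink, hence Mona = pink.
The 6 still-open variables together cover exactly {green, orange, purple, red, white, yellow} — 6 values for 6 variables — and white appears only in Priya's list, so Priya = white.
Dave and Erin share exactly the 2 values {green, yellow}; by pigeonhole those values go to them, so strike green, yellow from Bob.
No further eliminations apply; Bob can still be any of orange, purple, red.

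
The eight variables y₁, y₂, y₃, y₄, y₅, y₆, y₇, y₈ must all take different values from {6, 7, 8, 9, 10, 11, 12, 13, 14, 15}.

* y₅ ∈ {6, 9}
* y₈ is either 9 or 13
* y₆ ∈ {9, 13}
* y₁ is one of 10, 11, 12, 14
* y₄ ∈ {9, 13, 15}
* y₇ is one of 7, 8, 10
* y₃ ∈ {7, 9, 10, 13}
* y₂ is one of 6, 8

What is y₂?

y₆ and y₈ between them cover only {9, 13} — a naked pair. Remove those values from y₃, y₄, y₅.
y₄'s domain is down to {15}, so y₄ = 15.
y₅'s domain is down to {6}, so y₅ = 6. So y₂ can't be 6.
So y₂ = 8.

8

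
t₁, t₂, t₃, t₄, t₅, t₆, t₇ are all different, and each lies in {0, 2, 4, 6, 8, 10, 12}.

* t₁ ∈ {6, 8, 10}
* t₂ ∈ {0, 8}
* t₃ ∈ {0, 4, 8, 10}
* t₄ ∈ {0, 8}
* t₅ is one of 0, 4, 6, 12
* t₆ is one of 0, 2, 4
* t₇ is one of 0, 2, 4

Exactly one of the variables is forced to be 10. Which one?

Among the 7 variables, 12 fits only t₅ (and all 7 values in {0, 2, 4, 6, 8, 10, 12} must be used), so t₅ = 12.
Among the 6 still-open variables, 6 fits only t₁ (and all 6 values in {0, 2, 4, 6, 8, 10} must be used), so t₁ = 6.
The 5 still-open variables together cover exactly {0, 2, 4, 8, 10} — 5 values for 5 variables — and 10 appears only in t₃'s list, so t₃ = 10.

t₃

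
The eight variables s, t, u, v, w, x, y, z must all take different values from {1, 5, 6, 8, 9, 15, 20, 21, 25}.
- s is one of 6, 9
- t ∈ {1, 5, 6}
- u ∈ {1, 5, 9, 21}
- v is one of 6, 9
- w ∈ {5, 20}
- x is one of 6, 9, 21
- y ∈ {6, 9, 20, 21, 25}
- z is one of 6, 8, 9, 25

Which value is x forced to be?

Among the 8 variables, 8 fits only z (and all 8 values in {1, 5, 6, 8, 9, 20, 21, 25} must be used), so z = 8.
Among the 7 still-open variables, 25 fits only y (and all 7 values in {1, 5, 6, 9, 20, 21, 25} must be used), so y = 25.
The 6 still-open variables together cover exactly {1, 5, 6, 9, 20, 21} — 6 values for 6 variables — and 20 appears only in w's list, so w = 20.
s and v between them cover only {6, 9} — a naked pair. Remove those values from t, u, x.
So x = 21.

21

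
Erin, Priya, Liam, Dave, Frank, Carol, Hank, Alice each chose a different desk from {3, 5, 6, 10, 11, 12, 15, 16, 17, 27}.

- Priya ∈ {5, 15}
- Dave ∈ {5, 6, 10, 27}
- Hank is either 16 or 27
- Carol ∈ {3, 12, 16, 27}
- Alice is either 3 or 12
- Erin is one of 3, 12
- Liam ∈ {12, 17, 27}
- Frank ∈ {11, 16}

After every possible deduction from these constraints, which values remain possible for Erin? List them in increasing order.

Erin and Alice between them cover only {3, 12} — a naked pair. Remove those values from Liam, Carol.
Carol and Hank share exactly the 2 values {16, 27}; by pigeonhole those values go to them, so strike 16, 27 from Liam, Dave, Frank.
Liam must be 17 (only option left).
That leaves Frank = 11.
No further eliminations apply; Erin can still be any of 3, 12.

3, 12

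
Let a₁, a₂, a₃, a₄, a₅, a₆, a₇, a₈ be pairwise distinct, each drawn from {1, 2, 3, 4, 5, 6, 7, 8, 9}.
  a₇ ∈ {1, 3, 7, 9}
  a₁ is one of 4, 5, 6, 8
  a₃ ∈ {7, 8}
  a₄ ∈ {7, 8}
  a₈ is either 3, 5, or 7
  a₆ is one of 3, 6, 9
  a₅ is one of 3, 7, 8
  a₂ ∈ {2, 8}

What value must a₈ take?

5

The 2 variables a₃ and a₄ are confined to {7, 8}, which locks those values in; drop them from a₁, a₂, a₅, a₇, a₈.
a₂ must be 2 (only option left).
a₅'s domain is down to {3}, so a₅ = 3. Strike 3 from a₆, a₇, a₈.
So a₈ = 5.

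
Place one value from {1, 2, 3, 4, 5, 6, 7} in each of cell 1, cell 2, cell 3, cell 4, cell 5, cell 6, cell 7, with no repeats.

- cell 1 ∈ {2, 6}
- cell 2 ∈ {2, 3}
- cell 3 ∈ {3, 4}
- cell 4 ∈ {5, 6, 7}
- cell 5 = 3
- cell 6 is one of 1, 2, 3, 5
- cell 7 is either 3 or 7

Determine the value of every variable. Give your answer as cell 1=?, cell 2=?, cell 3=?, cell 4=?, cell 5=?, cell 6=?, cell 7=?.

cell 1=6, cell 2=2, cell 3=4, cell 4=5, cell 5=3, cell 6=1, cell 7=7

cell 5 must be 3 (only option left). Remove 3 from cell 2, cell 3, cell 6, cell 7.
cell 7's domain is down to {7}, so cell 7 = 7. So cell 4 can't be 7.
cell 2 has just one choice, so cell 2 = 2. Remove 2 from cell 1, cell 6.
cell 3 must be 4 (only option left).
cell 1's domain is down to {6}, so cell 1 = 6. Remove 6 from cell 4.
cell 4 has just one choice, so cell 4 = 5. Strike 5 from cell 6.
That leaves cell 6 = 1.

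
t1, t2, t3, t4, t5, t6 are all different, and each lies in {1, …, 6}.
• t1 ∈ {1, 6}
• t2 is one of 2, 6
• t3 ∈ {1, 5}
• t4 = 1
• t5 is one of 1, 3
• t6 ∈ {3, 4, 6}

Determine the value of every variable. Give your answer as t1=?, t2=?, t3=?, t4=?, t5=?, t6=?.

t4 must be 1 (only option left). Strike 1 from t1, t3, t5.
That leaves t5 = 3. Eliminate 3 elsewhere: t6.
t1 must be 6 (only option left). So t2, t6 can't be 6.
t2 must be 2 (only option left).
t3 must be 5 (only option left).
t6's domain is down to {4}, so t6 = 4.

t1=6, t2=2, t3=5, t4=1, t5=3, t6=4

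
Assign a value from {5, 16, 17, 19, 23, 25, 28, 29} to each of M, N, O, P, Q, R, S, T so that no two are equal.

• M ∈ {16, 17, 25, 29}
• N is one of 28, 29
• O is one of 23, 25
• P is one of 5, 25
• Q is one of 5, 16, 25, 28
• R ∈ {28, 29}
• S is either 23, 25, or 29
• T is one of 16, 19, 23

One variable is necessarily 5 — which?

The 8 variables draw from only 8 values {5, 16, 17, 19, 23, 25, 28, 29}, so each is used; only M can be 17, hence M = 17.
The 7 still-open variables together cover exactly {5, 16, 19, 23, 25, 28, 29} — 7 values for 7 variables — and 19 appears only in T's list, so T = 19.
Among the 6 still-open variables, 16 fits only Q (and all 6 values in {5, 16, 23, 25, 28, 29} must be used), so Q = 16.
The 5 still-open variables draw from only 5 values {5, 23, 25, 28, 29}, so each is used; only P can be 5, hence P = 5.

P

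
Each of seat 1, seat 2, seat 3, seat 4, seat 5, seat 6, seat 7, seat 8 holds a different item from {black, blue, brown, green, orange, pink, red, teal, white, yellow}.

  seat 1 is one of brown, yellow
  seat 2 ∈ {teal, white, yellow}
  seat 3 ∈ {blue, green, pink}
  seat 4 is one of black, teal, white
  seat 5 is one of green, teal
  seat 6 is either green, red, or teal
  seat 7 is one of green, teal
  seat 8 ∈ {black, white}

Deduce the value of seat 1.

The 2 variables seat 5 and seat 7 are confined to {green, teal}, which locks those values in; drop them from seat 2, seat 3, seat 4, seat 6.
seat 6 must be red (only option left).
seat 4 and seat 8 between them cover only {black, white} — a naked pair. Remove those values from seat 2.
seat 2's domain is down to {yellow}, so seat 2 = yellow. Strike yellow from seat 1.
So seat 1 = brown.

brown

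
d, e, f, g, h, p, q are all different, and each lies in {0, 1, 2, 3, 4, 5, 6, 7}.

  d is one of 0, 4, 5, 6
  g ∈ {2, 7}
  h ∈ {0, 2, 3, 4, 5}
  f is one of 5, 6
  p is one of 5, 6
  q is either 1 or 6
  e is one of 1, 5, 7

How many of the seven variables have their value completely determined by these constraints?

f and p between them cover only {5, 6} — a naked pair. Remove those values from d, e, h, q.
That leaves q = 1. Eliminate 1 elsewhere: e.
e must be 7 (only option left). Remove 7 from g.
That leaves g = 2. Remove 2 from h.
Determined: e=7, g=2, q=1. The other variables each still have more than one consistent value. That makes 3.

3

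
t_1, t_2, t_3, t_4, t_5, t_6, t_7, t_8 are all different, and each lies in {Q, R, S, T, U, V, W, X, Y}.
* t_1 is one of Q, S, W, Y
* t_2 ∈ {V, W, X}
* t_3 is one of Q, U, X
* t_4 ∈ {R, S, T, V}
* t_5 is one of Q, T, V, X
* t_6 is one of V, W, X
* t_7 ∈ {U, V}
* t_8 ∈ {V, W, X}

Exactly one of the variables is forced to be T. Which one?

t_2, t_6, t_8 between them cover only {V, W, X} — a naked triple. Remove those values from t_1, t_3, t_4, t_5, t_7.
t_7 must be U (only option left). Remove U from t_3.
t_3 has just one choice, so t_3 = Q. So t_1, t_5 can't be Q.
So T goes to t_5.

t_5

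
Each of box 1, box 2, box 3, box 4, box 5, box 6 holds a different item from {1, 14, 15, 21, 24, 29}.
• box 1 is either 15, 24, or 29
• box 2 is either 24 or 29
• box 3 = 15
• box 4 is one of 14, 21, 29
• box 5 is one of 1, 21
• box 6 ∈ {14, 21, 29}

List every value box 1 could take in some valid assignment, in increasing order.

box 3 has just one choice, so box 3 = 15. Strike 15 from box 1.
The 5 still-open variables together cover exactly {1, 14, 21, 24, 29} — 5 values for 5 variables — and 1 appears only in box 5's list, so box 5 = 1.
box 1 and box 2 share exactly the 2 values {24, 29}; by pigeonhole those values go to them, so strike 24, 29 from box 4, box 6.
No further eliminations apply; box 1 can still be any of 24, 29.

24, 29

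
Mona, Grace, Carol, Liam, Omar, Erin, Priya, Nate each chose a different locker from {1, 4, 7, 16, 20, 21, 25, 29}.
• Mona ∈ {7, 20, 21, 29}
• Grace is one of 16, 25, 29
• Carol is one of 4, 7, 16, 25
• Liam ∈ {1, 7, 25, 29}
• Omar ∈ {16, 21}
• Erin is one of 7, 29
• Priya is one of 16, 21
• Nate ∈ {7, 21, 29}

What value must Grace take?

25

The 8 variables draw from only 8 values {1, 4, 7, 16, 20, 21, 25, 29}, so each is used; only Liam can be 1, hence Liam = 1.
Among the 7 still-open variables, 4 fits only Carol (and all 7 values in {4, 7, 16, 20, 21, 25, 29} must be used), so Carol = 4.
The 6 still-open variables together cover exactly {7, 16, 20, 21, 25, 29} — 6 values for 6 variables — and 20 appears only in Mona's list, so Mona = 20.
The 5 still-open variables together cover exactly {7, 16, 21, 25, 29} — 5 values for 5 variables — and 25 appears only in Grace's list, so Grace = 25.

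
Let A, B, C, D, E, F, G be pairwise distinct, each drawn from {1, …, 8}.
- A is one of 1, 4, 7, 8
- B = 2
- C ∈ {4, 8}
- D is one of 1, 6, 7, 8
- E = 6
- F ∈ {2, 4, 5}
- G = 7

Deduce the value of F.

B has just one choice, so B = 2. Remove 2 from F.
E must be 6 (only option left). Remove 6 from D.
G must be 7 (only option left). So A, D can't be 7.
The 4 still-open variables draw from only 4 values {1, 4, 5, 8}, so each is used; only F can be 5, hence F = 5.

5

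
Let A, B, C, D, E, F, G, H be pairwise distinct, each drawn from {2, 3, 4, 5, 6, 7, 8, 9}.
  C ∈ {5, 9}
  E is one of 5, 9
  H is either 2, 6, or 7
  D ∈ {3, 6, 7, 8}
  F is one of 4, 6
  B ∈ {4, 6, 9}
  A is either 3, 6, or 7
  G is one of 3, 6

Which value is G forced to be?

3

The 8 variables draw from only 8 values {2, 3, 4, 5, 6, 7, 8, 9}, so each is used; only H can be 2, hence H = 2.
The 7 still-open variables draw from only 7 values {3, 4, 5, 6, 7, 8, 9}, so each is used; only D can be 8, hence D = 8.
The 6 still-open variables draw from only 6 values {3, 4, 5, 6, 7, 9}, so each is used; only A can be 7, hence A = 7.
The 5 still-open variables draw from only 5 values {3, 4, 5, 6, 9}, so each is used; only G can be 3, hence G = 3.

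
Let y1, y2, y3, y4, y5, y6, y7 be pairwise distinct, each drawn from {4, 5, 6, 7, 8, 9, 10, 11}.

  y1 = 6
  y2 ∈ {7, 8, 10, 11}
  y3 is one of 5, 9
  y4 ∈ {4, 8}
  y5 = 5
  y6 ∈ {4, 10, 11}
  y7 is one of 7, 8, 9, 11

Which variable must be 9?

y3

y1's domain is down to {6}, so y1 = 6.
y5 must be 5 (only option left). Remove 5 from y3.
So 9 goes to y3.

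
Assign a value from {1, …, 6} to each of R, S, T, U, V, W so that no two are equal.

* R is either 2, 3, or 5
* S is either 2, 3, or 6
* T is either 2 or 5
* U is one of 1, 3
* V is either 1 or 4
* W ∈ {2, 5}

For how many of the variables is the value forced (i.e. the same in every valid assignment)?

4

The 6 variables draw from only 6 values {1, 2, 3, 4, 5, 6}, so each is used; only V can be 4, hence V = 4.
The 5 still-open variables draw from only 5 values {1, 2, 3, 5, 6}, so each is used; only U can be 1, hence U = 1.
The 4 still-open variables draw from only 4 values {2, 3, 5, 6}, so each is used; only S can be 6, hence S = 6.
The 3 still-open variables together cover exactly {2, 3, 5} — 3 values for 3 variables — and 3 appears only in R's list, so R = 3.
Determined: R=3, S=6, U=1, V=4. The other variables each still have more than one consistent value. That makes 4.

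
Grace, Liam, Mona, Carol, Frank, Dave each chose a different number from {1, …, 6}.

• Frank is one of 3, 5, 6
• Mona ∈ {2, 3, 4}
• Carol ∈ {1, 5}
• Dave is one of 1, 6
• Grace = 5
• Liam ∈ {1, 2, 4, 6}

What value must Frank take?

Grace has just one choice, so Grace = 5. Eliminate 5 elsewhere: Carol, Frank.
Carol has just one choice, so Carol = 1. Strike 1 from Liam, Dave.
Dave's domain is down to {6}, so Dave = 6. Strike 6 from Liam, Frank.
So Frank = 3.

3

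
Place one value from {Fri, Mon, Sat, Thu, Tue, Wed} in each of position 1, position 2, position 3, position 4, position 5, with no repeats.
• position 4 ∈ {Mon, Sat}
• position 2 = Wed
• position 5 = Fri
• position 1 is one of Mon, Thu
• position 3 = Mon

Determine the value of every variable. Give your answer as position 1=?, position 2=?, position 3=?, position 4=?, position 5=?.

position 2's domain is down to {Wed}, so position 2 = Wed.
That leaves position 3 = Mon. So position 1, position 4 can't be Mon.
That leaves position 4 = Sat.
position 5 must be Fri (only option left).
position 1 must be Thu (only option left).

position 1=Thu, position 2=Wed, position 3=Mon, position 4=Sat, position 5=Fri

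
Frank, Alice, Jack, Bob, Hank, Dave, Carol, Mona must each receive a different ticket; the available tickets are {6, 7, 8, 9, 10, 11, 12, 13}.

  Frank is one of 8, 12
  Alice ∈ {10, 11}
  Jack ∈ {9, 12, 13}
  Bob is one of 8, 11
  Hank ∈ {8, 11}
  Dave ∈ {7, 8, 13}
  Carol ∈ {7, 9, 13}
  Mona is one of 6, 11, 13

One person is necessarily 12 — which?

Frank

The 8 variables together cover exactly {6, 7, 8, 9, 10, 11, 12, 13} — 8 values for 8 variables — and 6 appears only in Mona's list, so Mona = 6.
Among the 7 still-open variables, 10 fits only Alice (and all 7 values in {7, 8, 9, 10, 11, 12, 13} must be used), so Alice = 10.
Bob and Hank share exactly the 2 values {8, 11}; by pigeonhole those values go to them, so strike 8, 11 from Frank, Dave.
So 12 goes to Frank.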